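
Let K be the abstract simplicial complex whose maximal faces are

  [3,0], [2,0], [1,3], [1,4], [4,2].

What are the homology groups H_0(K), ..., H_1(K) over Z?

H_0 = Z,  H_1 = Z.

Fix the vertex order 0 < 1 < 2 < 3 < 4 and write every simplex with vertices in increasing order. Then dim K = 1 and the simplices of K are:

  0-simplices (5): [0], [1], [2], [3], [4]
  1-simplices (5): [0,2], [0,3], [1,3], [1,4], [2,4]

giving chain groups C_0 ≅ Z^5, C_1 ≅ Z^5.

∂_1: C_1 → C_0 sends each edge [p,q] (with p < q) to q − p. For instance
  ∂[1,3] = [3] − [1].
As a 5×5 matrix over Z this has rank 4, with invariant factors (1,1,1,1).

Now H_k = ker ∂_k / im ∂_{k+1}, so:

  H_0: rank C_0 − rank ∂_1 = 5 − 4 = 1, and the invariant factors of ∂_1 are all 1, so H_0 = Z.
  H_1: rank ker ∂_1 − rank ∂_2 = (5 − 4) − 0 = 1, and there is no ∂_2, so H_1 = Z.

As a check, the Euler characteristic is 5 − 5 = 0, which agrees with 1 − 1 = 0.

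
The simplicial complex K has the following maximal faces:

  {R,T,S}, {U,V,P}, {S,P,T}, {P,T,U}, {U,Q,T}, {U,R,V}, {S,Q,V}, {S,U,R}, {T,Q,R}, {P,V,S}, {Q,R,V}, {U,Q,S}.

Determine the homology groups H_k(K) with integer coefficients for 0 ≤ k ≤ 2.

Fix the vertex order P < Q < R < S < T < U < V and write every simplex with vertices in increasing order. Then dim K = 2 and the simplices of K are:

  0-simplices (7): P, Q, R, S, T, U, V
  1-simplices (18): PS, PT, PU, PV, QR, QS, QT, QU, QV, RS, RT, RU, RV, ST, SU, SV, TU, UV
  2-simplices (12): PST, PSV, PTU, PUV, QRT, QRV, QSU, QSV, QTU, RST, RSU, RUV

so the chain groups are C_0 ≅ Z^7, C_1 ≅ Z^18, C_2 ≅ Z^12.

Boundary ∂_1: C_1 → C_0 is given by ∂[p,q] = [q] − [p].
This gives a 7×18 integer matrix of rank 6; reducing to Smith normal form yields diagonal entries (1,1,1,1,1,1).

∂_2: C_2 → C_1 sends each 2-simplex [p,q,r] to [q,r] − [p,r] + [p,q]. For instance
  ∂PST = ST − PT + PS,
  ∂PTU = TU − PU + PT.
This gives a 18×12 integer matrix of rank 12; reducing to Smith normal form yields diagonal entries (1,1,1,1,1,1,1,1,1,1,1,2).

Computing H_k = (kernel of ∂_k) / (image of ∂_{k+1}):

  H_0: rank C_0 − rank ∂_1 = 7 − 6 = 1, and the invariant factors of ∂_1 are all 1, so H_0 = Z.
  H_1: rank ker ∂_1 − rank ∂_2 = (18 − 6) − 12 = 0, and ∂_2 has invariant factor 2 > 1, so H_1 = Z/2.
  H_2: rank ker ∂_2 − rank ∂_3 = (12 − 12) − 0 = 0, and there is no ∂_3, so H_2 = 0.

As a check, the Euler characteristic is 7 − 18 + 12 = 1, which agrees with 1 − 0 + 0 = 1.

H_0 ≅ Z,  H_1 ≅ Z/2,  H_2 = 0.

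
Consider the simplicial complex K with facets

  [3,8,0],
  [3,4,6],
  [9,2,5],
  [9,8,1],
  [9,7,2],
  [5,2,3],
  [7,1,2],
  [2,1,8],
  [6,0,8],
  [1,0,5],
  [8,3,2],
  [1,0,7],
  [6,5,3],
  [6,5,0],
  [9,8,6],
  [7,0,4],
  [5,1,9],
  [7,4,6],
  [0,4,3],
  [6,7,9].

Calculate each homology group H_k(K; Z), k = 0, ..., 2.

H_0 ≅ Z,  H_1 ≅ Z ⊕ Z_2,  H_2 = 0.

We work with the vertex ordering 0 < 1 < 2 < 3 < 4 < 5 < 6 < 7 < 8 < 9. The simplices of K, each written with vertices in increasing order, are:

  0-simplices (10): [0], [1], [2], [3], [4], [5], [6], [7], [8], [9]
  1-simplices (30): (30 of them)
  2-simplices (20): (20 of them)

so the chain groups are C_0 ≅ Z^10, C_1 ≅ Z^30, C_2 ≅ Z^20.

The boundary map ∂_1: C_1 → C_0 sends each edge [p,q] (with p < q) to q − p.
The resulting 10×30 matrix has rank 9, and its Smith normal form has invariant factors (1,1,1,1,1,1,1,1,1).

The boundary map ∂_2: C_2 → C_1 maps a triangle to the signed sum of its edges. For instance
  ∂[2,3,5] = [3,5] − [2,5] + [2,3],
  ∂[0,4,7] = [4,7] − [0,7] + [0,4].
The 30×20 boundary matrix has rank 20 and Smith normal form diag(1,1,1,1,1,1,1,1,1,1,1,1,1,1,1,1,1,1,1,2).

From H_k ≅ ker(∂_k) / im(∂_{k+1}) we obtain:

  H_0: rank C_0 − rank ∂_1 = 10 − 9 = 1, and the invariant factors of ∂_1 are all 1, so H_0 = Z.
  H_1: rank ker ∂_1 − rank ∂_2 = (30 − 9) − 20 = 1, and ∂_2 has invariant factor 2 > 1, so H_1 = Z ⊕ Z_2.
  H_2: rank ker ∂_2 − rank ∂_3 = (20 − 20) − 0 = 0, and there is no ∂_3, so H_2 = 0.

As a check, the Euler characteristic is 10 − 30 + 20 = 0, which agrees with 1 − 1 + 0 = 0.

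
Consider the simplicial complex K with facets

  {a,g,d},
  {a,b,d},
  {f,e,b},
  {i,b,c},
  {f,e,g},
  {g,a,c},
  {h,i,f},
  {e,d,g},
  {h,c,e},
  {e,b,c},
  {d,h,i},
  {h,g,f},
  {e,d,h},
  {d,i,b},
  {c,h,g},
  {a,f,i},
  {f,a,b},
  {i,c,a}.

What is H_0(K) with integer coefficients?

H_0 ≅ Z.

We work with the vertex ordering a < b < c < d < e < f < g < h < i. The simplices of K, each written with vertices in increasing order, are:

  0-simplices (9): a, b, c, d, e, f, g, h, i
  1-simplices (27): ab, ac, ad, af, ag, ai, bc, bd, be, bf, bi, ce, cg, ch, ci, de, dg, dh, di, ef, eg, eh, fg, fh, fi, gh, hi
  2-simplices (18): abd, abf, acg, aci, adg, afi, bce, bci, bdi, bef, ceh, cgh, deg, deh, dhi, efg, fgh, fhi

so the chain groups are C_0 ≅ Z^9, C_1 ≅ Z^27, C_2 ≅ Z^18.

The boundary map ∂_1: C_1 → C_0 is given by ∂[p,q] = [q] − [p]. For instance
  ∂gh = h − g.
The resulting 9×27 matrix has rank 8, and its Smith normal form has invariant factors (1,1,1,1,1,1,1,1).

Boundary ∂_2: C_2 → C_1 acts by ∂[p,q,r] = [q,r] − [p,r] + [p,q]. For instance
  ∂deh = eh − dh + de,
  ∂afi = fi − ai + af.
The 27×18 boundary matrix has rank 18 and Smith normal form diag(1,1,1,1,1,1,1,1,1,1,1,1,1,1,1,1,1,2).

Computing H_k = (kernel of ∂_k) / (image of ∂_{k+1}):

  H_0: rank C_0 − rank ∂_1 = 9 − 8 = 1, and the invariant factors of ∂_1 are all 1, so H_0 ≅ Z.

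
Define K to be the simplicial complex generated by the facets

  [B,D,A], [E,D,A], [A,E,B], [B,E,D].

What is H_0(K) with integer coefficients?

Take the total order A < B < D < E on the vertex set. Then K (dimension 2) consists of the simplices:

  0-simplices (4): A, B, D, E
  1-simplices (6): AB, AD, AE, BD, BE, DE
  2-simplices (4): ABD, ABE, ADE, BDE

giving chain groups C_0 ≅ Z^4, C_1 ≅ Z^6, C_2 ≅ Z^4.

Boundary ∂_1: C_1 → C_0 is given by ∂[p,q] = [q] − [p]. For instance
  ∂DE = E − D.
This gives a 4×6 integer matrix of rank 3; reducing to Smith normal form yields diagonal entries (1,1,1).

The boundary map ∂_2: C_2 → C_1 maps a triangle to the signed sum of its edges. For instance
  ∂ADE = DE − AE + AD,
  ∂ABD = BD − AD + AB.
As a 6×4 matrix over Z this has rank 3, with invariant factors (1,1,1).

Now H_k = ker ∂_k / im ∂_{k+1}, so:

  H_0: rank C_0 − rank ∂_1 = 4 − 3 = 1, and the invariant factors of ∂_1 are all 1, so H_0 = Z.

H_0 ≅ Z.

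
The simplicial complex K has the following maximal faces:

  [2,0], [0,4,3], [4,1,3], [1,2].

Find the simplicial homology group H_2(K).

H_2 = 0.

Fix the vertex order 0 < 1 < 2 < 3 < 4 and write every simplex with vertices in increasing order. Then dim K = 2 and the simplices of K are:

  0-simplices (5): [0], [1], [2], [3], [4]
  1-simplices (7): [0,2], [0,3], [0,4], [1,2], [1,3], [1,4], [3,4]
  2-simplices (2): [0,3,4], [1,3,4]

Hence C_0 ≅ Z^5, C_1 ≅ Z^7, C_2 ≅ Z^2.

Boundary ∂_1: C_1 → C_0 sends each edge [p,q] (with p < q) to q − p.
As a 5×7 matrix over Z this has rank 4, with invariant factors (1,1,1,1).

The boundary map ∂_2: C_2 → C_1 maps a triangle to the signed sum of its edges. For instance
  ∂[1,3,4] = [3,4] − [1,4] + [1,3],
  ∂[0,3,4] = [3,4] − [0,4] + [0,3].
This gives a 7×2 integer matrix of rank 2; reducing to Smith normal form yields diagonal entries (1,1).

Now H_k = ker ∂_k / im ∂_{k+1}, so:

  H_2: rank ker ∂_2 − rank ∂_3 = (2 − 2) − 0 = 0, and there is no ∂_3, so H_2 = 0.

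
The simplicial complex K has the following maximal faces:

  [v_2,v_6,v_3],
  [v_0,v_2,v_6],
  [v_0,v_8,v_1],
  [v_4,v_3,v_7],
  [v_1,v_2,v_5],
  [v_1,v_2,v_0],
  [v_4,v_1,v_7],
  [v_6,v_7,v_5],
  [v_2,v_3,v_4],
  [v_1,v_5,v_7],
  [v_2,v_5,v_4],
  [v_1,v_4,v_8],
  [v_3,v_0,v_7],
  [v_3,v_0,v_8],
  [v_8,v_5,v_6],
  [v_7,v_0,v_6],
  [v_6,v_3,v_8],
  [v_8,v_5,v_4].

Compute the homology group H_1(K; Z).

Fix the vertex order v_0 < v_1 < v_2 < v_3 < v_4 < v_5 < v_6 < v_7 < v_8 and write every simplex with vertices in increasing order. Then dim K = 2 and the simplices of K are:

  0-simplices (9): [v_0], [v_1], [v_2], [v_3], [v_4], [v_5], [v_6], [v_7], [v_8]
  1-simplices (27): (27 of them)
  2-simplices (18): (18 of them)

Hence C_0 ≅ Z^9, C_1 ≅ Z^27, C_2 ≅ Z^18.

∂_1: C_1 → C_0 maps an edge to its endpoints' difference, ∂[p,q] = q − p.
As a 9×27 matrix over Z this has rank 8, with invariant factors (1,1,1,1,1,1,1,1).

The boundary map ∂_2: C_2 → C_1 sends each 2-simplex [p,q,r] to [q,r] − [p,r] + [p,q]. For instance
  ∂[v_0,v_2,v_6] = [v_2,v_6] − [v_0,v_6] + [v_0,v_2],
  ∂[v_0,v_1,v_8] = [v_1,v_8] − [v_0,v_8] + [v_0,v_1].
The resulting 27×18 matrix has rank 18, and its Smith normal form has invariant factors (1,1,1,1,1,1,1,1,1,1,1,1,1,1,1,1,1,2).

Reading off H_k = ker ∂_k / im ∂_{k+1}:

  H_1: rank ker ∂_1 − rank ∂_2 = (27 − 8) − 18 = 1, and ∂_2 has invariant factor 2 > 1, so H_1 = Z × Z/2.

H_1 = Z × Z/2.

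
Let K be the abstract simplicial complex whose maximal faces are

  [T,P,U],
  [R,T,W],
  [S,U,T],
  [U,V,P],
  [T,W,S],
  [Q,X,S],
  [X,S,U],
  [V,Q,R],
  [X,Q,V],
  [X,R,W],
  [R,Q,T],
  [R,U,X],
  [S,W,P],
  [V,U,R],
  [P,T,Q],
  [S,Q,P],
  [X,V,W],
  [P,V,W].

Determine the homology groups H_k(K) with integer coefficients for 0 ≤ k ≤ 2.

Take the total order P < Q < R < S < T < U < V < W < X on the vertex set. Then K (dimension 2) consists of the simplices:

  0-simplices (9): P, Q, R, S, T, U, V, W, X
  1-simplices (27): PQ, PS, PT, PU, PV, PW, QR, QS, QT, QV, QX, RT, RU, RV, RW, RX, ST, SU, SW, SX, TU, TW, UV, UX, VW, VX, WX
  2-simplices (18): PQS, PQT, PSW, PTU, PUV, PVW, QRT, QRV, QSX, QVX, RTW, RUV, RUX, RWX, STU, STW, SUX, VWX

Hence C_0 ≅ Z^9, C_1 ≅ Z^27, C_2 ≅ Z^18.

∂_1: C_1 → C_0 is given by ∂[p,q] = [q] − [p].
This gives a 9×27 integer matrix of rank 8; reducing to Smith normal form yields diagonal entries (1,1,1,1,1,1,1,1).

∂_2: C_2 → C_1 maps a triangle to the signed sum of its edges. For instance
  ∂QRT = RT − QT + QR,
  ∂QVX = VX − QX + QV.
As a 27×18 matrix over Z this has rank 18, with invariant factors (1,1,1,1,1,1,1,1,1,1,1,1,1,1,1,1,1,2).

Computing H_k = (kernel of ∂_k) / (image of ∂_{k+1}):

  H_0: rank C_0 − rank ∂_1 = 9 − 8 = 1, and the invariant factors of ∂_1 are all 1, so H_0 ≅ Z.
  H_1: rank ker ∂_1 − rank ∂_2 = (27 − 8) − 18 = 1, and ∂_2 has invariant factor 2 > 1, so H_1 ≅ Z ⊕ Z/2.
  H_2: rank ker ∂_2 − rank ∂_3 = (18 − 18) − 0 = 0, and there is no ∂_3, so H_2 ≅ 0.

H_0 ≅ Z,  H_1 ≅ Z ⊕ Z/2,  H_2 = 0.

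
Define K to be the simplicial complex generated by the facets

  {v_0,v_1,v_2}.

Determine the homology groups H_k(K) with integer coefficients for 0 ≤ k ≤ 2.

H_0 = Z,  H_1 = 0,  H_2 = 0.

K has 3 vertices, 3 edges, 1 triangle.
rank ∂_0 = 0, rank ∂_1 = 2 ⇒ b_0 = 3 − 0 − 2 = 1; all invariant factors of ∂_1 are 1 so no torsion. So H_0 = Z.
rank ∂_1 = 2, rank ∂_2 = 1 ⇒ b_1 = 3 − 2 − 1 = 0; all invariant factors of ∂_2 are 1 so no torsion. So H_1 = 0.
rank ∂_2 = 1, rank ∂_3 = 0 ⇒ b_2 = 1 − 1 − 0 = 0. So H_2 = 0.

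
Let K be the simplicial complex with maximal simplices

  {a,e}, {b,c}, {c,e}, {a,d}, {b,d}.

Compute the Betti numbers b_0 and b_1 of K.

b_0 = 1, b_1 = 1.

Order the vertices as a < b < c < d < e. Listing each simplex with vertices in this order, K has dimension 1 with simplices:

  0-simplices (5): a, b, c, d, e
  1-simplices (5): ad, ae, bc, bd, ce

giving chain groups C_0 ≅ Z^5, C_1 ≅ Z^5.

Boundary ∂_1: C_1 → C_0 sends each edge [p,q] (with p < q) to q − p. For instance
  ∂ae = e − a.
This gives a 5×5 integer matrix of rank 4; reducing to Smith normal form yields diagonal entries (1,1,1,1).

Computing H_k = (kernel of ∂_k) / (image of ∂_{k+1}):

  H_0: rank C_0 − rank ∂_1 = 5 − 4 = 1, and the invariant factors of ∂_1 are all 1, so H_0 = Z.
  H_1: rank ker ∂_1 − rank ∂_2 = (5 − 4) − 0 = 1, and there is no ∂_2, so H_1 = Z.

(K is a triangulation of the circle S^1.)

Hence the Betti numbers are b_0 = 1, b_1 = 1.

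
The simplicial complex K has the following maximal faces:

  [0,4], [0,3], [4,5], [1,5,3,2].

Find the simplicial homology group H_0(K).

H_0 = Z.

Fix the vertex order 0 < 1 < 2 < 3 < 4 < 5 and write every simplex with vertices in increasing order. Then dim K = 3 and the simplices of K are:

  0-simplices (6): [0], [1], [2], [3], [4], [5]
  1-simplices (9): [0,3], [0,4], [1,2], [1,3], [1,5], [2,3], [2,5], [3,5], [4,5]
  2-simplices (4): [1,2,3], [1,2,5], [1,3,5], [2,3,5]
  3-simplices (1): [1,2,3,5]

giving chain groups C_0 ≅ Z^6, C_1 ≅ Z^9, C_2 ≅ Z^4, C_3 ≅ Z^1.

Boundary ∂_1: C_1 → C_0 maps an edge to its endpoints' difference, ∂[p,q] = q − p. For instance
  ∂[0,3] = [3] − [0].
The resulting 6×9 matrix has rank 5, and its Smith normal form has invariant factors (1,1,1,1,1).

∂_2: C_2 → C_1 maps a triangle to the signed sum of its edges. For instance
  ∂[2,3,5] = [3,5] − [2,5] + [2,3],
  ∂[1,3,5] = [3,5] − [1,5] + [1,3].
The resulting 9×4 matrix has rank 3, and its Smith normal form has invariant factors (1,1,1).

The boundary map ∂_3: C_3 → C_2 sends each 3-simplex σ to the alternating sum Σ_i (−1)^i (σ with its i-th vertex removed). For instance
  ∂[1,2,3,5] = [2,3,5] − [1,3,5] + [1,2,5] − [1,2,3].
As a 4×1 matrix over Z this has rank 1, with invariant factors (1).

Now H_k = ker ∂_k / im ∂_{k+1}, so:

  H_0: rank C_0 − rank ∂_1 = 6 − 5 = 1, and the invariant factors of ∂_1 are all 1, so H_0 = Z.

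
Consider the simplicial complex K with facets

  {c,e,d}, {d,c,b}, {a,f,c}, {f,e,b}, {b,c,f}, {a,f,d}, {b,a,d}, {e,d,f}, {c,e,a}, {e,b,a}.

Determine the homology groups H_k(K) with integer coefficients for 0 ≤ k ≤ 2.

H_0 = Z,  H_1 = Z/2,  H_2 = 0.

Order the vertices as a < b < c < d < e < f. Listing each simplex with vertices in this order, K has dimension 2 with simplices:

  0-simplices (6): a, b, c, d, e, f
  1-simplices (15): ab, ac, ad, ae, af, bc, bd, be, bf, cd, ce, cf, de, df, ef
  2-simplices (10): abd, abe, ace, acf, adf, bcd, bcf, bef, cde, def

Hence C_0 ≅ Z^6, C_1 ≅ Z^15, C_2 ≅ Z^10.

Boundary ∂_1: C_1 → C_0 is given by ∂[p,q] = [q] − [p]. For instance
  ∂be = e − b.
This gives a 6×15 integer matrix of rank 5; reducing to Smith normal form yields diagonal entries (1,1,1,1,1).

Boundary ∂_2: C_2 → C_1 acts by ∂[p,q,r] = [q,r] − [p,r] + [p,q]. For instance
  ∂abd = bd − ad + ab,
  ∂bcf = cf − bf + bc.
As a 15×10 matrix over Z this has rank 10, with invariant factors (1,1,1,1,1,1,1,1,1,2).

Reading off H_k = ker ∂_k / im ∂_{k+1}:

  H_0: rank C_0 − rank ∂_1 = 6 − 5 = 1, and the invariant factors of ∂_1 are all 1, so H_0 = Z.
  H_1: rank ker ∂_1 − rank ∂_2 = (15 − 5) − 10 = 0, and ∂_2 has invariant factor 2 > 1, so H_1 = Z/2.
  H_2: rank ker ∂_2 − rank ∂_3 = (10 − 10) − 0 = 0, and there is no ∂_3, so H_2 = 0.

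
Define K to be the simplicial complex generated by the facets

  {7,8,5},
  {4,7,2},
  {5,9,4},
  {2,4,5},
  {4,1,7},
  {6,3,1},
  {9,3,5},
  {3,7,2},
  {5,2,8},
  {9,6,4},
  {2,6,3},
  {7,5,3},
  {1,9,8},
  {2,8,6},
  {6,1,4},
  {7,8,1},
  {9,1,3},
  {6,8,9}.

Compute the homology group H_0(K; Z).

We work with the vertex ordering 1 < 2 < 3 < 4 < 5 < 6 < 7 < 8 < 9. The simplices of K, each written with vertices in increasing order, are:

  0-simplices (9): [1], [2], [3], [4], [5], [6], [7], [8], [9]
  1-simplices (27): (27 of them)
  2-simplices (18): [1,3,6], [1,3,9], [1,4,6], [1,4,7], [1,7,8], [1,8,9], [2,3,6], [2,3,7], [2,4,5], [2,4,7], [2,5,8], [2,6,8], [3,5,7], [3,5,9], [4,5,9], [4,6,9], [5,7,8], [6,8,9]

so the chain groups are C_0 ≅ Z^9, C_1 ≅ Z^27, C_2 ≅ Z^18.

∂_1: C_1 → C_0 sends each edge [p,q] (with p < q) to q − p. For instance
  ∂[1,4] = [4] − [1].
As a 9×27 matrix over Z this has rank 8, with invariant factors (1,1,1,1,1,1,1,1).

The boundary map ∂_2: C_2 → C_1 acts by ∂[p,q,r] = [q,r] − [p,r] + [p,q]. For instance
  ∂[1,4,7] = [4,7] − [1,7] + [1,4],
  ∂[2,3,7] = [3,7] − [2,7] + [2,3].
The resulting 27×18 matrix has rank 18, and its Smith normal form has invariant factors (1,1,1,1,1,1,1,1,1,1,1,1,1,1,1,1,1,2).

Now H_k = ker ∂_k / im ∂_{k+1}, so:

  H_0: rank C_0 − rank ∂_1 = 9 − 8 = 1, and the invariant factors of ∂_1 are all 1, so H_0 = Z.

H_0 ≅ Z.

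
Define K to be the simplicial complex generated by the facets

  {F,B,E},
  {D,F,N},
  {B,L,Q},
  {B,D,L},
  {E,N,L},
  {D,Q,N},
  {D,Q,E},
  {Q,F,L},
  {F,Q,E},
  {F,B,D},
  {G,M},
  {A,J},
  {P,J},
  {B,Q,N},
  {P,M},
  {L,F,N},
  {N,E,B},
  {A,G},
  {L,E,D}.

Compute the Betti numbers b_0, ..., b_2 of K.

b_0 = 2, b_1 = 3, b_2 = 1.

Order the vertices as A < B < D < E < F < G < J < L < M < N < P < Q. Listing each simplex with vertices in this order, K has dimension 2 with simplices:

  0-simplices (12): A, B, D, E, F, G, J, L, M, N, P, Q
  1-simplices (26): AG, AJ, BD, BE, BF, BL, BN, BQ, DE, DF, DL, DN, DQ, EF, EL, EN, EQ, FL, FN, FQ, GM, JP, LN, LQ, MP, NQ
  2-simplices (14): BDF, BDL, BEF, BEN, BLQ, BNQ, DEL, DEQ, DFN, DNQ, EFQ, ELN, FLN, FLQ

so the chain groups are C_0 ≅ Z^12, C_1 ≅ Z^26, C_2 ≅ Z^14.

The boundary map ∂_1: C_1 → C_0 is given by ∂[p,q] = [q] − [p]. For instance
  ∂BQ = Q − B.
As a 12×26 matrix over Z this has rank 10, with invariant factors (1,1,1,1,1,1,1,1,1,1).

The boundary map ∂_2: C_2 → C_1 sends each 2-simplex [p,q,r] to [q,r] − [p,r] + [p,q]. For instance
  ∂BLQ = LQ − BQ + BL,
  ∂EFQ = FQ − EQ + EF.
The resulting 26×14 matrix has rank 13, and its Smith normal form has invariant factors (1,1,1,1,1,1,1,1,1,1,1,1,1).

Computing H_k = (kernel of ∂_k) / (image of ∂_{k+1}):

  H_0: rank C_0 − rank ∂_1 = 12 − 10 = 2, and the invariant factors of ∂_1 are all 1, so H_0 = Z^2.
  H_1: rank ker ∂_1 − rank ∂_2 = (26 − 10) − 13 = 3, and the invariant factors of ∂_2 are all 1, so H_1 = Z^3.
  H_2: rank ker ∂_2 − rank ∂_3 = (14 − 13) − 0 = 1, and there is no ∂_3, so H_2 = Z.

Hence the Betti numbers are b_0 = 2, b_1 = 3, b_2 = 1.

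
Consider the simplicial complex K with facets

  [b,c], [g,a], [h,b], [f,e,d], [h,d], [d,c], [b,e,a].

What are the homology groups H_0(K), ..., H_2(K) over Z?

H_0 ≅ Z,  H_1 ≅ Z^2,  H_2 = 0.

We work with the vertex ordering a < b < c < d < e < f < g < h. The simplices of K, each written with vertices in increasing order, are:

  0-simplices (8): a, b, c, d, e, f, g, h
  1-simplices (11): ab, ae, ag, bc, be, bh, cd, de, df, dh, ef
  2-simplices (2): abe, def

Hence C_0 ≅ Z^8, C_1 ≅ Z^11, C_2 ≅ Z^2.

∂_1: C_1 → C_0 maps an edge to its endpoints' difference, ∂[p,q] = q − p. For instance
  ∂ae = e − a.
The 8×11 boundary matrix has rank 7 and Smith normal form diag(1,1,1,1,1,1,1).

The boundary map ∂_2: C_2 → C_1 sends each 2-simplex [p,q,r] to [q,r] − [p,r] + [p,q]. For instance
  ∂def = ef − df + de,
  ∂abe = be − ae + ab.
The 11×2 boundary matrix has rank 2 and Smith normal form diag(1,1).

Reading off H_k = ker ∂_k / im ∂_{k+1}:

  H_0: rank C_0 − rank ∂_1 = 8 − 7 = 1, and the invariant factors of ∂_1 are all 1, so H_0 = Z.
  H_1: rank ker ∂_1 − rank ∂_2 = (11 − 7) − 2 = 2, and the invariant factors of ∂_2 are all 1, so H_1 = Z^2.
  H_2: rank ker ∂_2 − rank ∂_3 = (2 − 2) − 0 = 0, and there is no ∂_3, so H_2 = 0.

As a check, the Euler characteristic is 8 − 11 + 2 = -1, which agrees with 1 − 2 + 0 = -1.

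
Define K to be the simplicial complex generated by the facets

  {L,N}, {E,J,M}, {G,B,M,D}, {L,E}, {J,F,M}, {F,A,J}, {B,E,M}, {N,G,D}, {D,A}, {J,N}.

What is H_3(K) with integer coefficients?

Order the vertices as A < B < D < E < F < G < J < L < M < N. Listing each simplex with vertices in this order, K has dimension 3 with simplices:

  0-simplices (10): A, B, D, E, F, G, J, L, M, N
  1-simplices (20): AD, AF, AJ, BD, BE, BG, BM, DG, DM, DN, EJ, EL, EM, FJ, FM, GM, GN, JM, JN, LN
  2-simplices (9): AFJ, BDG, BDM, BEM, BGM, DGM, DGN, EJM, FJM
  3-simplices (1): BDGM

so the chain groups are C_0 ≅ Z^10, C_1 ≅ Z^20, C_2 ≅ Z^9, C_3 ≅ Z^1.

The boundary map ∂_1: C_1 → C_0 is given by ∂[p,q] = [q] − [p]. For instance
  ∂BG = G − B.
The resulting 10×20 matrix has rank 9, and its Smith normal form has invariant factors (1,1,1,1,1,1,1,1,1).

The boundary map ∂_2: C_2 → C_1 maps a triangle to the signed sum of its edges. For instance
  ∂DGN = GN − DN + DG,
  ∂BGM = GM − BM + BG.
The resulting 20×9 matrix has rank 8, and its Smith normal form has invariant factors (1,1,1,1,1,1,1,1).

∂_3: C_3 → C_2 sends each 3-simplex σ to the alternating sum Σ_i (−1)^i (σ with its i-th vertex removed). For instance
  ∂BDGM = DGM − BGM + BDM − BDG.
The resulting 9×1 matrix has rank 1, and its Smith normal form has invariant factors (1).

Now H_k = ker ∂_k / im ∂_{k+1}, so:

  H_3: rank ker ∂_3 − rank ∂_4 = (1 − 1) − 0 = 0, and there is no ∂_4, so H_3 = 0.

H_3 ≅ 0.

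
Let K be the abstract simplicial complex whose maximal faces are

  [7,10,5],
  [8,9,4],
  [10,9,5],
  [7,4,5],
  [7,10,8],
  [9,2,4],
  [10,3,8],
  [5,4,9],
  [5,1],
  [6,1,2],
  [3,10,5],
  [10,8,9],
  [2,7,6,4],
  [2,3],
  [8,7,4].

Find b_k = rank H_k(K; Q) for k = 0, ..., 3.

We work with the vertex ordering 1 < 2 < 3 < 4 < 5 < 6 < 7 < 8 < 9 < 10. The simplices of K, each written with vertices in increasing order, are:

  0-simplices (10): [1], [2], [3], [4], [5], [6], [7], [8], [9], [10]
  1-simplices (25): (25 of them)
  2-simplices (16): [1,2,6], [2,4,6], [2,4,7], [2,4,9], [2,6,7], [3,5,10], [3,8,10], [4,5,7], [4,5,9], [4,6,7], [4,7,8], [4,8,9], [5,7,10], [5,9,10], [7,8,10], [8,9,10]
  3-simplices (1): [2,4,6,7]

Hence C_0 ≅ Z^10, C_1 ≅ Z^25, C_2 ≅ Z^16, C_3 ≅ Z^1.

Boundary ∂_1: C_1 → C_0 is given by ∂[p,q] = [q] − [p]. For instance
  ∂[3,8] = [8] − [3].
The resulting 10×25 matrix has rank 9, and its Smith normal form has invariant factors (1,1,1,1,1,1,1,1,1).

∂_2: C_2 → C_1 maps a triangle to the signed sum of its edges. For instance
  ∂[4,5,7] = [5,7] − [4,7] + [4,5],
  ∂[2,4,7] = [4,7] − [2,7] + [2,4].
The 25×16 boundary matrix has rank 14 and Smith normal form diag(1,1,1,1,1,1,1,1,1,1,1,1,1,1).

The boundary map ∂_3: C_3 → C_2 sends each 3-simplex σ to the alternating sum Σ_i (−1)^i (σ with its i-th vertex removed). For instance
  ∂[2,4,6,7] = [4,6,7] − [2,6,7] + [2,4,7] − [2,4,6].
The 16×1 boundary matrix has rank 1 and Smith normal form diag(1).

Reading off H_k = ker ∂_k / im ∂_{k+1}:

  H_0: rank C_0 − rank ∂_1 = 10 − 9 = 1, and the invariant factors of ∂_1 are all 1, so H_0 = Z.
  H_1: rank ker ∂_1 − rank ∂_2 = (25 − 9) − 14 = 2, and the invariant factors of ∂_2 are all 1, so H_1 = Z^2.
  H_2: rank ker ∂_2 − rank ∂_3 = (16 − 14) − 1 = 1, and the invariant factors of ∂_3 are all 1, so H_2 = Z.
  H_3: rank ker ∂_3 − rank ∂_4 = (1 − 1) − 0 = 0, and there is no ∂_4, so H_3 = 0.

As a check, the Euler characteristic is 10 − 25 + 16 − 1 = 0, which agrees with 1 − 2 + 1 − 0 = 0.

Hence the Betti numbers are b_0 = 1, b_1 = 2, b_2 = 1, b_3 = 0.

b_0 = 1, b_1 = 2, b_2 = 1, b_3 = 0.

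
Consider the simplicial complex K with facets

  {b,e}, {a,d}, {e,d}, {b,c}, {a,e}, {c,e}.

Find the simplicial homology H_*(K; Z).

Order the vertices as a < b < c < d < e. Listing each simplex with vertices in this order, K has dimension 1 with simplices:

  0-simplices (5): a, b, c, d, e
  1-simplices (6): ad, ae, bc, be, ce, de

giving chain groups C_0 ≅ Z^5, C_1 ≅ Z^6.

∂_1: C_1 → C_0 is given by ∂[p,q] = [q] − [p]. For instance
  ∂ae = e − a.
As a 5×6 matrix over Z this has rank 4, with invariant factors (1,1,1,1).

From H_k ≅ ker(∂_k) / im(∂_{k+1}) we obtain:

  H_0: rank C_0 − rank ∂_1 = 5 − 4 = 1, and the invariant factors of ∂_1 are all 1, so H_0 ≅ Z.
  H_1: rank ker ∂_1 − rank ∂_2 = (6 − 4) − 0 = 2, and there is no ∂_2, so H_1 ≅ Z^2.

(K is a triangulation of a wedge of 2 circles.)

H_0 = Z,  H_1 = Z^2.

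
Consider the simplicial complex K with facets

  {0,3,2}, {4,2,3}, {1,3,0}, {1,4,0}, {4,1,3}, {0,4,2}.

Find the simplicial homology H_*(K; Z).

H_0 = Z,  H_1 = 0,  H_2 = Z.

We work with the vertex ordering 0 < 1 < 2 < 3 < 4. The simplices of K, each written with vertices in increasing order, are:

  0-simplices (5): [0], [1], [2], [3], [4]
  1-simplices (9): [0,1], [0,2], [0,3], [0,4], [1,3], [1,4], [2,3], [2,4], [3,4]
  2-simplices (6): [0,1,3], [0,1,4], [0,2,3], [0,2,4], [1,3,4], [2,3,4]

giving chain groups C_0 ≅ Z^5, C_1 ≅ Z^9, C_2 ≅ Z^6.

The boundary map ∂_1: C_1 → C_0 maps an edge to its endpoints' difference, ∂[p,q] = q − p. For instance
  ∂[2,4] = [4] − [2].
As a 5×9 matrix over Z this has rank 4, with invariant factors (1,1,1,1).

∂_2: C_2 → C_1 sends each 2-simplex [p,q,r] to [q,r] − [p,r] + [p,q]. For instance
  ∂[1,3,4] = [3,4] − [1,4] + [1,3],
  ∂[0,2,3] = [2,3] − [0,3] + [0,2].
The 9×6 boundary matrix has rank 5 and Smith normal form diag(1,1,1,1,1).

Computing H_k = (kernel of ∂_k) / (image of ∂_{k+1}):

  H_0: rank C_0 − rank ∂_1 = 5 − 4 = 1, and the invariant factors of ∂_1 are all 1, so H_0 ≅ Z.
  H_1: rank ker ∂_1 − rank ∂_2 = (9 − 4) − 5 = 0, and the invariant factors of ∂_2 are all 1, so H_1 ≅ 0.
  H_2: rank ker ∂_2 − rank ∂_3 = (6 − 5) − 0 = 1, and there is no ∂_3, so H_2 ≅ Z.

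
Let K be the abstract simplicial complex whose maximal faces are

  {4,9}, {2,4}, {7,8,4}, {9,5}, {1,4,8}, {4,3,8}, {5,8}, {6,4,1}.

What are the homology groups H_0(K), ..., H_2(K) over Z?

H_0 = Z,  H_1 = Z,  H_2 = 0.

Order the vertices as 1 < 2 < 3 < 4 < 5 < 6 < 7 < 8 < 9. Listing each simplex with vertices in this order, K has dimension 2 with simplices:

  0-simplices (9): [1], [2], [3], [4], [5], [6], [7], [8], [9]
  1-simplices (13): [1,4], [1,6], [1,8], [2,4], [3,4], [3,8], [4,6], [4,7], [4,8], [4,9], [5,8], [5,9], [7,8]
  2-simplices (4): [1,4,6], [1,4,8], [3,4,8], [4,7,8]

giving chain groups C_0 ≅ Z^9, C_1 ≅ Z^13, C_2 ≅ Z^4.

∂_1: C_1 → C_0 maps an edge to its endpoints' difference, ∂[p,q] = q − p. For instance
  ∂[4,9] = [9] − [4].
The resulting 9×13 matrix has rank 8, and its Smith normal form has invariant factors (1,1,1,1,1,1,1,1).

Boundary ∂_2: C_2 → C_1 acts by ∂[p,q,r] = [q,r] − [p,r] + [p,q]. For instance
  ∂[3,4,8] = [4,8] − [3,8] + [3,4],
  ∂[1,4,6] = [4,6] − [1,6] + [1,4].
The 13×4 boundary matrix has rank 4 and Smith normal form diag(1,1,1,1).

From H_k ≅ ker(∂_k) / im(∂_{k+1}) we obtain:

  H_0: rank C_0 − rank ∂_1 = 9 − 8 = 1, and the invariant factors of ∂_1 are all 1, so H_0 = Z.
  H_1: rank ker ∂_1 − rank ∂_2 = (13 − 8) − 4 = 1, and the invariant factors of ∂_2 are all 1, so H_1 = Z.
  H_2: rank ker ∂_2 − rank ∂_3 = (4 − 4) − 0 = 0, and there is no ∂_3, so H_2 = 0.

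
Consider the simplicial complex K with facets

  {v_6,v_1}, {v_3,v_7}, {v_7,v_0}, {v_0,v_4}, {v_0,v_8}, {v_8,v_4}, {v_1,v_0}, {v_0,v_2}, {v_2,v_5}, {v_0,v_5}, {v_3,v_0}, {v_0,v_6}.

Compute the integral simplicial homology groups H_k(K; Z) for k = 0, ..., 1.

H_0 ≅ Z,  H_1 ≅ Z^4.

Fix the vertex order v_0 < v_1 < v_2 < v_3 < v_4 < v_5 < v_6 < v_7 < v_8 and write every simplex with vertices in increasing order. Then dim K = 1 and the simplices of K are:

  0-simplices (9): [v_0], [v_1], [v_2], [v_3], [v_4], [v_5], [v_6], [v_7], [v_8]
  1-simplices (12): [v_0,v_1], [v_0,v_2], [v_0,v_3], [v_0,v_4], [v_0,v_5], [v_0,v_6], [v_0,v_7], [v_0,v_8], [v_1,v_6], [v_2,v_5], [v_3,v_7], [v_4,v_8]

giving chain groups C_0 ≅ Z^9, C_1 ≅ Z^12.

∂_1: C_1 → C_0 maps an edge to its endpoints' difference, ∂[p,q] = q − p. For instance
  ∂[v_0,v_7] = [v_7] − [v_0].
The resulting 9×12 matrix has rank 8, and its Smith normal form has invariant factors (1,1,1,1,1,1,1,1).

Now H_k = ker ∂_k / im ∂_{k+1}, so:

  H_0: rank C_0 − rank ∂_1 = 9 − 8 = 1, and the invariant factors of ∂_1 are all 1, so H_0 ≅ Z.
  H_1: rank ker ∂_1 − rank ∂_2 = (12 − 8) − 0 = 4, and there is no ∂_2, so H_1 ≅ Z^4.

(K is a triangulation of a wedge of 4 circles.)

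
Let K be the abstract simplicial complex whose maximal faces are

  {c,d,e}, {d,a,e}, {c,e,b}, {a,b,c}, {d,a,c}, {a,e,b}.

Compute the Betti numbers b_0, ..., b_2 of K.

b_0 = 1, b_1 = 0, b_2 = 1.

Take the total order a < b < c < d < e on the vertex set. Then K (dimension 2) consists of the simplices:

  0-simplices (5): a, b, c, d, e
  1-simplices (9): ab, ac, ad, ae, bc, be, cd, ce, de
  2-simplices (6): abc, abe, acd, ade, bce, cde

so the chain groups are C_0 ≅ Z^5, C_1 ≅ Z^9, C_2 ≅ Z^6.

∂_1: C_1 → C_0 sends each edge [p,q] (with p < q) to q − p.
The 5×9 boundary matrix has rank 4 and Smith normal form diag(1,1,1,1).

The boundary map ∂_2: C_2 → C_1 sends each 2-simplex [p,q,r] to [q,r] − [p,r] + [p,q]. For instance
  ∂acd = cd − ad + ac,
  ∂ade = de − ae + ad.
The 9×6 boundary matrix has rank 5 and Smith normal form diag(1,1,1,1,1).

Now H_k = ker ∂_k / im ∂_{k+1}, so:

  H_0: rank C_0 − rank ∂_1 = 5 − 4 = 1, and the invariant factors of ∂_1 are all 1, so H_0 = Z.
  H_1: rank ker ∂_1 − rank ∂_2 = (9 − 4) − 5 = 0, and the invariant factors of ∂_2 are all 1, so H_1 = 0.
  H_2: rank ker ∂_2 − rank ∂_3 = (6 − 5) − 0 = 1, and there is no ∂_3, so H_2 = Z.

As a check, the Euler characteristic is 5 − 9 + 6 = 2, which agrees with 1 − 0 + 1 = 2.

Hence the Betti numbers are b_0 = 1, b_1 = 0, b_2 = 1.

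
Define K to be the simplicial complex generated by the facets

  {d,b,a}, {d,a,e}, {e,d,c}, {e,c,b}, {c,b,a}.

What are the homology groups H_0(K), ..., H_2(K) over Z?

We work with the vertex ordering a < b < c < d < e. The simplices of K, each written with vertices in increasing order, are:

  0-simplices (5): a, b, c, d, e
  1-simplices (10): ab, ac, ad, ae, bc, bd, be, cd, ce, de
  2-simplices (5): abc, abd, ade, bce, cde

giving chain groups C_0 ≅ Z^5, C_1 ≅ Z^10, C_2 ≅ Z^5.

Boundary ∂_1: C_1 → C_0 sends each edge [p,q] (with p < q) to q − p. For instance
  ∂ad = d − a.
As a 5×10 matrix over Z this has rank 4, with invariant factors (1,1,1,1).

The boundary map ∂_2: C_2 → C_1 acts by ∂[p,q,r] = [q,r] − [p,r] + [p,q]. For instance
  ∂abc = bc − ac + ab,
  ∂bce = ce − be + bc.
The resulting 10×5 matrix has rank 5, and its Smith normal form has invariant factors (1,1,1,1,1).

From H_k ≅ ker(∂_k) / im(∂_{k+1}) we obtain:

  H_0: rank C_0 − rank ∂_1 = 5 − 4 = 1, and the invariant factors of ∂_1 are all 1, so H_0 = Z.
  H_1: rank ker ∂_1 − rank ∂_2 = (10 − 4) − 5 = 1, and the invariant factors of ∂_2 are all 1, so H_1 = Z.
  H_2: rank ker ∂_2 − rank ∂_3 = (5 − 5) − 0 = 0, and there is no ∂_3, so H_2 = 0.

As a check, the Euler characteristic is 5 − 10 + 5 = 0, which agrees with 1 − 1 + 0 = 0.
(K is a triangulation of the Möbius band.)

H_0 ≅ Z,  H_1 ≅ Z,  H_2 = 0.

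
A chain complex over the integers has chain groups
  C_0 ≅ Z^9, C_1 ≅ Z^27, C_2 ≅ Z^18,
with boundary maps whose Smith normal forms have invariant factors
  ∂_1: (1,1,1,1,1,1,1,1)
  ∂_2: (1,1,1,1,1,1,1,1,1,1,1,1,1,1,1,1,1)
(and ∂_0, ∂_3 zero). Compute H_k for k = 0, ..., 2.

H_0 ≅ Z,  H_1 ≅ Z^2,  H_2 ≅ Z.

H_0: b_0 = 9 − 0 − 8 = 1; torsion from ∂_1 factors > 1: none. So H_0 ≅ Z.
H_1: b_1 = 27 − 8 − 17 = 2; torsion from ∂_2 factors > 1: none. So H_1 ≅ Z^2.
H_2: b_2 = 18 − 17 − 0 = 1; torsion from ∂_3 factors > 1: none. So H_2 ≅ Z.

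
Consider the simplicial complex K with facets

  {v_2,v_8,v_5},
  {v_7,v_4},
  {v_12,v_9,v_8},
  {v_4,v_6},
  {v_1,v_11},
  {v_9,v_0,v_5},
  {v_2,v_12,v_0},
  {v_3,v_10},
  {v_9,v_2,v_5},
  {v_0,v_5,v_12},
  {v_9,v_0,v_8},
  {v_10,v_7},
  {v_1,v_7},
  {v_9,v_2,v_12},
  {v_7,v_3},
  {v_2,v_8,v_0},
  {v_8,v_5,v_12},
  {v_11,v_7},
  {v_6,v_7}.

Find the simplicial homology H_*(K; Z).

Fix the vertex order v_0 < v_1 < v_2 < v_3 < v_4 < v_5 < v_6 < v_7 < v_8 < v_9 < v_10 < v_11 < v_12 and write every simplex with vertices in increasing order. Then dim K = 2 and the simplices of K are:

  0-simplices (13): [v_0], [v_1], [v_2], [v_3], [v_4], [v_5], [v_6], [v_7], [v_8], [v_9], [v_10], [v_11], [v_12]
  1-simplices (24): (24 of them)
  2-simplices (10): [v_0,v_2,v_8], [v_0,v_2,v_12], [v_0,v_5,v_9], [v_0,v_5,v_12], [v_0,v_8,v_9], [v_2,v_5,v_8], [v_2,v_5,v_9], [v_2,v_9,v_12], [v_5,v_8,v_12], [v_8,v_9,v_12]

so the chain groups are C_0 ≅ Z^13, C_1 ≅ Z^24, C_2 ≅ Z^10.

The boundary map ∂_1: C_1 → C_0 maps an edge to its endpoints' difference, ∂[p,q] = q − p.
As a 13×24 matrix over Z this has rank 11, with invariant factors (1,1,1,1,1,1,1,1,1,1,1).

∂_2: C_2 → C_1 acts by ∂[p,q,r] = [q,r] − [p,r] + [p,q]. For instance
  ∂[v_2,v_9,v_12] = [v_9,v_12] − [v_2,v_12] + [v_2,v_9],
  ∂[v_5,v_8,v_12] = [v_8,v_12] − [v_5,v_12] + [v_5,v_8].
This gives a 24×10 integer matrix of rank 10; reducing to Smith normal form yields diagonal entries (1,1,1,1,1,1,1,1,1,2).

Computing H_k = (kernel of ∂_k) / (image of ∂_{k+1}):

  H_0: rank C_0 − rank ∂_1 = 13 − 11 = 2, and the invariant factors of ∂_1 are all 1, so H_0 ≅ Z^2.
  H_1: rank ker ∂_1 − rank ∂_2 = (24 − 11) − 10 = 3, and ∂_2 has invariant factor 2 > 1, so H_1 ≅ Z^3 ⊕ Z/2.
  H_2: rank ker ∂_2 − rank ∂_3 = (10 − 10) − 0 = 0, and there is no ∂_3, so H_2 ≅ 0.

As a check, the Euler characteristic is 13 − 24 + 10 = -1, which agrees with 2 − 3 + 0 = -1.
(K is a triangulation of the disjoint union of the real projective plane RP^2 and a wedge of 3 circles.)

H_0 ≅ Z^2,  H_1 ≅ Z^3 ⊕ Z/2,  H_2 = 0.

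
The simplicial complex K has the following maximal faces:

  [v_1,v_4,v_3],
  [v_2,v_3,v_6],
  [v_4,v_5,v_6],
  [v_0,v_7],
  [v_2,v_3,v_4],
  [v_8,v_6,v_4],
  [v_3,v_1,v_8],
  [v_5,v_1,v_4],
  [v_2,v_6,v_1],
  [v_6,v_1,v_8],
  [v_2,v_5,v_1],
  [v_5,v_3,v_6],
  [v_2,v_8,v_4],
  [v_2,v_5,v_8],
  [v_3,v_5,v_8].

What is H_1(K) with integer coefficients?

H_1 ≅ Z^2.

K has 9 vertices, 22 edges, 14 triangles.
rank ∂_1 = 7, rank ∂_2 = 13 ⇒ b_1 = 22 − 7 − 13 = 2; all invariant factors of ∂_2 are 1 so no torsion. So H_1 ≅ Z^2.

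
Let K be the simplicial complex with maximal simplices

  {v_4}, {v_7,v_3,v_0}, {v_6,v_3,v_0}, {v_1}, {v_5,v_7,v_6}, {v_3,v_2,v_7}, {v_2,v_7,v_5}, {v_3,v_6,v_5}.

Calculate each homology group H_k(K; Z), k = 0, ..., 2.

Fix the vertex order v_0 < v_1 < v_2 < v_3 < v_4 < v_5 < v_6 < v_7 and write every simplex with vertices in increasing order. Then dim K = 2 and the simplices of K are:

  0-simplices (8): [v_0], [v_1], [v_2], [v_3], [v_4], [v_5], [v_6], [v_7]
  1-simplices (12): [v_0,v_3], [v_0,v_6], [v_0,v_7], [v_2,v_3], [v_2,v_5], [v_2,v_7], [v_3,v_5], [v_3,v_6], [v_3,v_7], [v_5,v_6], [v_5,v_7], [v_6,v_7]
  2-simplices (6): [v_0,v_3,v_6], [v_0,v_3,v_7], [v_2,v_3,v_7], [v_2,v_5,v_7], [v_3,v_5,v_6], [v_5,v_6,v_7]

giving chain groups C_0 ≅ Z^8, C_1 ≅ Z^12, C_2 ≅ Z^6.

∂_1: C_1 → C_0 maps an edge to its endpoints' difference, ∂[p,q] = q − p. For instance
  ∂[v_5,v_7] = [v_7] − [v_5].
As a 8×12 matrix over Z this has rank 5, with invariant factors (1,1,1,1,1).

The boundary map ∂_2: C_2 → C_1 maps a triangle to the signed sum of its edges. For instance
  ∂[v_3,v_5,v_6] = [v_5,v_6] − [v_3,v_6] + [v_3,v_5],
  ∂[v_0,v_3,v_7] = [v_3,v_7] − [v_0,v_7] + [v_0,v_3].
This gives a 12×6 integer matrix of rank 6; reducing to Smith normal form yields diagonal entries (1,1,1,1,1,1).

Computing H_k = (kernel of ∂_k) / (image of ∂_{k+1}):

  H_0: rank C_0 − rank ∂_1 = 8 − 5 = 3, and the invariant factors of ∂_1 are all 1, so H_0 ≅ Z^3.
  H_1: rank ker ∂_1 − rank ∂_2 = (12 − 5) − 6 = 1, and the invariant factors of ∂_2 are all 1, so H_1 ≅ Z.
  H_2: rank ker ∂_2 − rank ∂_3 = (6 − 6) − 0 = 0, and there is no ∂_3, so H_2 ≅ 0.

H_0 = Z^3,  H_1 = Z,  H_2 = 0.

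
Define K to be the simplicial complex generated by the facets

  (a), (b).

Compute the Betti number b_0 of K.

b_0 = 2.

We work with the vertex ordering a < b. The simplices of K, each written with vertices in increasing order, are:

  0-simplices (2): a, b

giving chain groups C_0 ≅ Z^2.

Computing H_k = (kernel of ∂_k) / (image of ∂_{k+1}):

  H_0: rank C_0 − rank ∂_1 = 2 − 0 = 2, and there is no ∂_1, so H_0 = Z^2.

(K is a triangulation of a set of 2 points.)

Hence the Betti numbers are b_0 = 2.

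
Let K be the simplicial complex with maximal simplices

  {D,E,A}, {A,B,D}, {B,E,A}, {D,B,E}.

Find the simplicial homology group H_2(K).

H_2 = Z.

K has 4 vertices, 6 edges, 4 triangles.
rank ∂_2 = 3, rank ∂_3 = 0 ⇒ b_2 = 4 − 3 − 0 = 1. So H_2 ≅ Z.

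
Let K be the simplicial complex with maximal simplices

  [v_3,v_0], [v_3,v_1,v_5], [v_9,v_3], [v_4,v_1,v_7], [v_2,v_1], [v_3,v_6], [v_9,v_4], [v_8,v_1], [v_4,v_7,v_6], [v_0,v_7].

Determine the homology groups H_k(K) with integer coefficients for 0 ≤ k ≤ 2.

H_0 ≅ Z,  H_1 ≅ Z^3,  H_2 = 0.

K has 10 vertices, 15 edges, 3 triangles.
rank ∂_0 = 0, rank ∂_1 = 9 ⇒ b_0 = 10 − 0 − 9 = 1; all invariant factors of ∂_1 are 1 so no torsion. So H_0 ≅ Z.
rank ∂_1 = 9, rank ∂_2 = 3 ⇒ b_1 = 15 − 9 − 3 = 3; all invariant factors of ∂_2 are 1 so no torsion. So H_1 ≅ Z^3.
rank ∂_2 = 3, rank ∂_3 = 0 ⇒ b_2 = 3 − 3 − 0 = 0. So H_2 ≅ 0.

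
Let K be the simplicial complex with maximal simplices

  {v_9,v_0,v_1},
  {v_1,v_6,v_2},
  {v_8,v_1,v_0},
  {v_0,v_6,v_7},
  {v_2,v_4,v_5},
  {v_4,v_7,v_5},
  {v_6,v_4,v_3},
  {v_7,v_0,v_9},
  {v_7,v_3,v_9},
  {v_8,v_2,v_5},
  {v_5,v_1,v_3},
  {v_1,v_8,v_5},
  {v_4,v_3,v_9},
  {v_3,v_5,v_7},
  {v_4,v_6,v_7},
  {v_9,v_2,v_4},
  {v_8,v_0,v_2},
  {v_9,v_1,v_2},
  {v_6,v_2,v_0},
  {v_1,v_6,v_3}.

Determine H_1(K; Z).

Fix the vertex order v_0 < v_1 < v_2 < v_3 < v_4 < v_5 < v_6 < v_7 < v_8 < v_9 and write every simplex with vertices in increasing order. Then dim K = 2 and the simplices of K are:

  0-simplices (10): [v_0], [v_1], [v_2], [v_3], [v_4], [v_5], [v_6], [v_7], [v_8], [v_9]
  1-simplices (30): (30 of them)
  2-simplices (20): (20 of them)

so the chain groups are C_0 ≅ Z^10, C_1 ≅ Z^30, C_2 ≅ Z^20.

Boundary ∂_1: C_1 → C_0 maps an edge to its endpoints' difference, ∂[p,q] = q − p.
The 10×30 boundary matrix has rank 9 and Smith normal form diag(1,1,1,1,1,1,1,1,1).

The boundary map ∂_2: C_2 → C_1 sends each 2-simplex [p,q,r] to [q,r] − [p,r] + [p,q]. For instance
  ∂[v_4,v_6,v_7] = [v_6,v_7] − [v_4,v_7] + [v_4,v_6],
  ∂[v_1,v_5,v_8] = [v_5,v_8] − [v_1,v_8] + [v_1,v_5].
As a 30×20 matrix over Z this has rank 20, with invariant factors (1,1,1,1,1,1,1,1,1,1,1,1,1,1,1,1,1,1,1,2).

Computing H_k = (kernel of ∂_k) / (image of ∂_{k+1}):

  H_1: rank ker ∂_1 − rank ∂_2 = (30 − 9) − 20 = 1, and ∂_2 has invariant factor 2 > 1, so H_1 = Z ⊕ Z/2.

H_1 = Z ⊕ Z/2.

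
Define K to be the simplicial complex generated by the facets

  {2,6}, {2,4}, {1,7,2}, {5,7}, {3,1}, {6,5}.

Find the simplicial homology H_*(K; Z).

H_0 ≅ Z,  H_1 ≅ Z,  H_2 = 0.

Order the vertices as 1 < 2 < 3 < 4 < 5 < 6 < 7. Listing each simplex with vertices in this order, K has dimension 2 with simplices:

  0-simplices (7): [1], [2], [3], [4], [5], [6], [7]
  1-simplices (8): [1,2], [1,3], [1,7], [2,4], [2,6], [2,7], [5,6], [5,7]
  2-simplices (1): [1,2,7]

giving chain groups C_0 ≅ Z^7, C_1 ≅ Z^8, C_2 ≅ Z^1.

∂_1: C_1 → C_0 maps an edge to its endpoints' difference, ∂[p,q] = q − p. For instance
  ∂[2,6] = [6] − [2].
The resulting 7×8 matrix has rank 6, and its Smith normal form has invariant factors (1,1,1,1,1,1).

∂_2: C_2 → C_1 sends each 2-simplex [p,q,r] to [q,r] − [p,r] + [p,q]. For instance
  ∂[1,2,7] = [2,7] − [1,7] + [1,2].
The 8×1 boundary matrix has rank 1 and Smith normal form diag(1).

Reading off H_k = ker ∂_k / im ∂_{k+1}:

  H_0: rank C_0 − rank ∂_1 = 7 − 6 = 1, and the invariant factors of ∂_1 are all 1, so H_0 ≅ Z.
  H_1: rank ker ∂_1 − rank ∂_2 = (8 − 6) − 1 = 1, and the invariant factors of ∂_2 are all 1, so H_1 ≅ Z.
  H_2: rank ker ∂_2 − rank ∂_3 = (1 − 1) − 0 = 0, and there is no ∂_3, so H_2 ≅ 0.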